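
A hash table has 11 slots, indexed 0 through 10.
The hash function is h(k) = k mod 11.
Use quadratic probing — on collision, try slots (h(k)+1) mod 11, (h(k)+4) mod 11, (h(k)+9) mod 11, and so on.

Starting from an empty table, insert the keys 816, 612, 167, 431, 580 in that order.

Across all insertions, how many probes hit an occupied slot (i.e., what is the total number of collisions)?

816: h=2 → slot 2
612: h=7 → slot 7
167: h=2, probe 2,3 → slot 3
431: h=2, probe 2,3,6 → slot 6
580: h=8 → slot 8
Table: [-, -, 816, 167, -, -, 431, 612, 580, -, -]

3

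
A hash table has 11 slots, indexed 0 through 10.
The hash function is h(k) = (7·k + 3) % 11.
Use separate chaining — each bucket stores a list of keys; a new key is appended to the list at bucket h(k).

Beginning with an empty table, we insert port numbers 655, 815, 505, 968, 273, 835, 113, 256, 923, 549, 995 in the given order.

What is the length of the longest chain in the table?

655 -> bucket 1
815 -> bucket 10
505 -> bucket 7
968 -> bucket 3
273 -> bucket 0
835 -> bucket 7 (collision)
113 -> bucket 2
256 -> bucket 2 (collision)
923 -> bucket 7 (collision)
549 -> bucket 7 (collision)
995 -> bucket 5
Final buckets:
0: 273
1: 655
2: 113 -> 256
3: 968
4: .
5: 995
6: .
7: 505 -> 835 -> 923 -> 549
8: .
9: .
10: 815

4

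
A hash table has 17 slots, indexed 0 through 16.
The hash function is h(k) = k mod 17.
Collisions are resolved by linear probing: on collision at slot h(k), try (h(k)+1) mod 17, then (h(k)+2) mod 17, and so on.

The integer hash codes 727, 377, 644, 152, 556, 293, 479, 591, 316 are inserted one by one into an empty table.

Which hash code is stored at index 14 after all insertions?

Insert 727: h=13, slot 13 empty => index 13.
Insert 377: h=3, slot 3 empty => index 3.
Insert 644: h=15, slot 15 empty => index 15.
Insert 152: h=16, slot 16 empty => index 16.
Insert 556: h=12, slot 12 empty => index 12.
Insert 293: h=4, slot 4 empty => index 4.
Insert 479: h=3, slots 3,4 occupied => index 5.
Insert 591: h=13, slot 13 occupied => index 14.
Insert 316: h=10, slot 10 empty => index 10.
Table: [., ., ., 377, 293, 479, ., ., ., ., 316, ., 556, 727, 591, 644, 152]

591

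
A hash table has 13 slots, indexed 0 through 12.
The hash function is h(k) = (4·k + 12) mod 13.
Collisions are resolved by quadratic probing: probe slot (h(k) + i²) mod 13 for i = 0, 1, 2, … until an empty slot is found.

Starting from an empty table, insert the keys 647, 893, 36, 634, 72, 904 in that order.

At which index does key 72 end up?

Insert 647: h=0, slot 0 empty => index 0.
Insert 893: h=9, slot 9 empty => index 9.
Insert 36: h=0, slot 0 occupied => index 1.
Insert 634: h=0, slots 0,1 occupied => index 4.
Insert 72: h=1, slot 1 occupied => index 2.
Insert 904: h=1, slots 1,2 occupied => index 5.
Table: [647, 36, 72, —, 634, 904, —, —, —, 893, —, —, —]

2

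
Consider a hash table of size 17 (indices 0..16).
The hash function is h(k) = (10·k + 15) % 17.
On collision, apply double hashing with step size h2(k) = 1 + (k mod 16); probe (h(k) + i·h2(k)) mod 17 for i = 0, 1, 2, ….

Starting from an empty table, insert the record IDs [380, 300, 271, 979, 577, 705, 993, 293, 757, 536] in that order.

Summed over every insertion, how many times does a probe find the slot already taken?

380: h=7 → slot 7
300: h=6 → slot 6
271: h=5 → slot 5
979: h=13 → slot 13
577: h=5, h2=2, probe 5,7,9 → slot 9
705: h=10 → slot 10
993: h=0 → slot 0
293: h=4 → slot 4
757: h=3 → slot 3
536: h=3, h2=9, probe 3,12 → slot 12
Table: [993, —, —, 757, 293, 271, 300, 380, —, 577, 705, —, 536, 979, —, —, —]

3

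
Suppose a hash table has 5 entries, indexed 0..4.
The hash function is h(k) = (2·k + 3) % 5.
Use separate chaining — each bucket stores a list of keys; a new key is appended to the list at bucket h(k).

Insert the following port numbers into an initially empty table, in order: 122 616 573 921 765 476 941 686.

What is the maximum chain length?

Insert 122: h=2, bucket 2 empty -> new chain.
Insert 616: h=0, bucket 0 empty -> new chain.
Insert 573: h=4, bucket 4 empty -> new chain.
Insert 921: h=0, bucket 0 nonempty -> append to chain.
Insert 765: h=3, bucket 3 empty -> new chain.
Insert 476: h=0, bucket 0 nonempty -> append to chain.
Insert 941: h=0, bucket 0 nonempty -> append to chain.
Insert 686: h=0, bucket 0 nonempty -> append to chain.
Final buckets:
0: 616 -> 921 -> 476 -> 941 -> 686
1: ∅
2: 122
3: 765
4: 573

5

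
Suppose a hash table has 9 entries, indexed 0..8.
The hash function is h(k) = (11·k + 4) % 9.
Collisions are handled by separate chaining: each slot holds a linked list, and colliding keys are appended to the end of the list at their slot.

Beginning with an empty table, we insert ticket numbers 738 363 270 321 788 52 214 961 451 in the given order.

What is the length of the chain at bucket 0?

Insert 738: h=4, bucket 4 empty → new chain.
Insert 363: h=1, bucket 1 empty → new chain.
Insert 270: h=4, bucket 4 nonempty → append to chain.
Insert 321: h=7, bucket 7 empty → new chain.
Insert 788: h=5, bucket 5 empty → new chain.
Insert 52: h=0, bucket 0 empty → new chain.
Insert 214: h=0, bucket 0 nonempty → append to chain.
Insert 961: h=0, bucket 0 nonempty → append to chain.
Insert 451: h=6, bucket 6 empty → new chain.
Final buckets:
0: 52 -> 214 -> 961
1: 363
2: .
3: .
4: 738 -> 270
5: 788
6: 451
7: 321
8: .

3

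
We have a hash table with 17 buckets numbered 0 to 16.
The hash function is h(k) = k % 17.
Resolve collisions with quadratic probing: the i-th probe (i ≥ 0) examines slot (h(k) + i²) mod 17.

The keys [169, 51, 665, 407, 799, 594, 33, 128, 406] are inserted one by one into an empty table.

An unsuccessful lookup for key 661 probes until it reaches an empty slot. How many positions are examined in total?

169: h=16 → slot 16
51: h=0 → slot 0
665: h=2 → slot 2
407: h=16, probe 16,0,3 → slot 3
799: h=0, probe 0,1 → slot 1
594: h=16, probe 16,0,3,8 → slot 8
33: h=16, probe 16,0,3,8,15 → slot 15
128: h=9 → slot 9
406: h=15, probe 15,16,2,7 → slot 7
Table: [51, 799, 665, 407, -, -, -, 406, 594, 128, -, -, -, -, -, 33, 169]
Lookup 661: h=15, probe 15,16,2,7,14 → slot 14 empty, not found.

5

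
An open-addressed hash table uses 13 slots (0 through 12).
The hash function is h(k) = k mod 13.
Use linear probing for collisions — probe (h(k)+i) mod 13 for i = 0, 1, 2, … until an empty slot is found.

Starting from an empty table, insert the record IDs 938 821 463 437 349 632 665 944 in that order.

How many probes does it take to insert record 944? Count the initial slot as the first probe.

938: h=2 → slot 2
821: h=2, probe 2,3 → slot 3
463: h=8 → slot 8
437: h=8, probe 8,9 → slot 9
349: h=11 → slot 11
632: h=8, probe 8,9,10 → slot 10
665: h=2, probe 2,3,4 → slot 4
944: h=8, probe 8,9,10,11,12 → slot 12
Table: [_, _, 938, 821, 665, _, _, _, 463, 437, 632, 349, 944]

5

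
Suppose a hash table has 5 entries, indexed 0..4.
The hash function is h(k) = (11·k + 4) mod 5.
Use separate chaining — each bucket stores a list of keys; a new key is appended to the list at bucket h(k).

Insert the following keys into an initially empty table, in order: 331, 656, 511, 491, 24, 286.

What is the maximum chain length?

5

Insert 331: h=0, bucket 0 empty -> new chain.
Insert 656: h=0, bucket 0 nonempty -> append to chain.
Insert 511: h=0, bucket 0 nonempty -> append to chain.
Insert 491: h=0, bucket 0 nonempty -> append to chain.
Insert 24: h=3, bucket 3 empty -> new chain.
Insert 286: h=0, bucket 0 nonempty -> append to chain.
Final buckets:
0: 331 -> 656 -> 511 -> 491 -> 286
1: -
2: -
3: 24
4: -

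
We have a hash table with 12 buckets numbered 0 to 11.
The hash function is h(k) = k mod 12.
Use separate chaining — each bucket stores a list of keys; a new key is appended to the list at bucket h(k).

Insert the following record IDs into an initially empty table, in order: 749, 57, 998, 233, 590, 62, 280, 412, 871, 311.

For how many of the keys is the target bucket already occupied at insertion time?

Insert 749: h=5, bucket 5 empty → new chain.
Insert 57: h=9, bucket 9 empty → new chain.
Insert 998: h=2, bucket 2 empty → new chain.
Insert 233: h=5, bucket 5 nonempty → append to chain.
Insert 590: h=2, bucket 2 nonempty → append to chain.
Insert 62: h=2, bucket 2 nonempty → append to chain.
Insert 280: h=4, bucket 4 empty → new chain.
Insert 412: h=4, bucket 4 nonempty → append to chain.
Insert 871: h=7, bucket 7 empty → new chain.
Insert 311: h=11, bucket 11 empty → new chain.
Final buckets:
0: _
1: _
2: 998 -> 590 -> 62
3: _
4: 280 -> 412
5: 749 -> 233
6: _
7: 871
8: _
9: 57
10: _
11: 311

4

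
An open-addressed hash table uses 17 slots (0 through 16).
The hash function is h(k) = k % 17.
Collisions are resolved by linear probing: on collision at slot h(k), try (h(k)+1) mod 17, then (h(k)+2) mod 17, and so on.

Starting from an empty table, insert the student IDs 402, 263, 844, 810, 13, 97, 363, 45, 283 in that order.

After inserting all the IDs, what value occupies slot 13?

402 hashes to 11; slot 11 is free => place at 11.
263 hashes to 8; slot 8 is free => place at 8.
844 hashes to 11; 11 taken => place at 12.
810 hashes to 11; 11,12 taken => place at 13.
13 hashes to 13; 13 taken => place at 14.
97 hashes to 12; 12,13,14 taken => place at 15.
363 hashes to 6; slot 6 is free => place at 6.
45 hashes to 11; 11,12,13,14,15 taken => place at 16.
283 hashes to 11; 11,12,13,14,15,16 taken => place at 0.
Table: [283, ∅, ∅, ∅, ∅, ∅, 363, ∅, 263, ∅, ∅, 402, 844, 810, 13, 97, 45]

810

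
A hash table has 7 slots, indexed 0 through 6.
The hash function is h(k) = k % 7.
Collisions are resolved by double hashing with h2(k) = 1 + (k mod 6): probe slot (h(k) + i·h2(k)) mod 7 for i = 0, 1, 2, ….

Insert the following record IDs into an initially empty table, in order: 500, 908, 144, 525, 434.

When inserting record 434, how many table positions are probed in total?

500: h=3 → slot 3
908: h=5 → slot 5
144: h=4 → slot 4
525: h=0 → slot 0
434: h=0, h2=3, probe 0,3,6 → slot 6
Table: [525, —, —, 500, 144, 908, 434]

3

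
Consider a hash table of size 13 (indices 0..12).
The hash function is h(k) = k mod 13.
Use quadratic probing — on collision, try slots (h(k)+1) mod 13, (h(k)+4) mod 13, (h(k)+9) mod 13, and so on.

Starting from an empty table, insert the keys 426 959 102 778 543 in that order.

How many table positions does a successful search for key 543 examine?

3

426: h=10 => slot 10
959: h=10, probe 10,11 => slot 11
102: h=11, probe 11,12 => slot 12
778: h=11, probe 11,12,2 => slot 2
543: h=10, probe 10,11,1 => slot 1
Table: [—, 543, 778, —, —, —, —, —, —, —, 426, 959, 102]
Lookup 543: h=10, probe 10,11,1 → found at 1.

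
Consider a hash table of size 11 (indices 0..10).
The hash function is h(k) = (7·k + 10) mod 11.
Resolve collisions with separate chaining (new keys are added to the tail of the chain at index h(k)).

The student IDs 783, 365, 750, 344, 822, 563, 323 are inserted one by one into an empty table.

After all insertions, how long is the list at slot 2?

4

Insert 783: h=2, bucket 2 empty -> new chain.
Insert 365: h=2, bucket 2 nonempty -> append to chain.
Insert 750: h=2, bucket 2 nonempty -> append to chain.
Insert 344: h=9, bucket 9 empty -> new chain.
Insert 822: h=0, bucket 0 empty -> new chain.
Insert 563: h=2, bucket 2 nonempty -> append to chain.
Insert 323: h=5, bucket 5 empty -> new chain.
Final buckets:
0: 822
1: —
2: 783 -> 365 -> 750 -> 563
3: —
4: —
5: 323
6: —
7: —
8: —
9: 344
10: —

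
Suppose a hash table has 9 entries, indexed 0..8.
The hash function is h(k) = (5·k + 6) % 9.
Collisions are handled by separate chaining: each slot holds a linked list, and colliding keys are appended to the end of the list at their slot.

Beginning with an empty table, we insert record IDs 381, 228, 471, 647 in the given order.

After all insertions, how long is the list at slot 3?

381 -> bucket 3
228 -> bucket 3 (collision)
471 -> bucket 3 (collision)
647 -> bucket 1
Final buckets:
0: _
1: 647
2: _
3: 381 -> 228 -> 471
4: _
5: _
6: _
7: _
8: _

3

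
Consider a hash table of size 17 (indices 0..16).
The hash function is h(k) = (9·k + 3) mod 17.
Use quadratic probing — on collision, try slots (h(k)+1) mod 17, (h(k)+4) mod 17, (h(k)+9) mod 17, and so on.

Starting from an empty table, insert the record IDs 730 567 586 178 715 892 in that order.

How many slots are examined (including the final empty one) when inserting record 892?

730 hashes to 11; slot 11 is free → place at 11.
567 hashes to 6; slot 6 is free → place at 6.
586 hashes to 7; slot 7 is free → place at 7.
178 hashes to 7; 7 taken → place at 8.
715 hashes to 12; slot 12 is free → place at 12.
892 hashes to 7; 7,8,11 taken → place at 16.
Table: [-, -, -, -, -, -, 567, 586, 178, -, -, 730, 715, -, -, -, 892]

4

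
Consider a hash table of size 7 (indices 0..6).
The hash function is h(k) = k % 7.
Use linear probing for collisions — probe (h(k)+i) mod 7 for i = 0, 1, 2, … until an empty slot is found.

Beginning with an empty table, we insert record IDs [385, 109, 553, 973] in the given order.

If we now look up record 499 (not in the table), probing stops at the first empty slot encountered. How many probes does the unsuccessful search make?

Insert 385: h=0, slot 0 empty -> index 0.
Insert 109: h=4, slot 4 empty -> index 4.
Insert 553: h=0, slot 0 occupied -> index 1.
Insert 973: h=0, slots 0,1 occupied -> index 2.
Table: [385, 553, 973, —, 109, —, —]
Lookup 499: h=2, probe 2,3 → slot 3 empty, not found.

2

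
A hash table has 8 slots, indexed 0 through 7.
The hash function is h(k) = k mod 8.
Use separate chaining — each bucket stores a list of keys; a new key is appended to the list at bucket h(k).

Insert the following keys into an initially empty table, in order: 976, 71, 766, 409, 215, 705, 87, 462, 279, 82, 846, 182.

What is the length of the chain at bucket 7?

4

976 -> bucket 0
71 -> bucket 7
766 -> bucket 6
409 -> bucket 1
215 -> bucket 7 (collision)
705 -> bucket 1 (collision)
87 -> bucket 7 (collision)
462 -> bucket 6 (collision)
279 -> bucket 7 (collision)
82 -> bucket 2
846 -> bucket 6 (collision)
182 -> bucket 6 (collision)
Final buckets:
0: 976
1: 409 -> 705
2: 82
3: -
4: -
5: -
6: 766 -> 462 -> 846 -> 182
7: 71 -> 215 -> 87 -> 279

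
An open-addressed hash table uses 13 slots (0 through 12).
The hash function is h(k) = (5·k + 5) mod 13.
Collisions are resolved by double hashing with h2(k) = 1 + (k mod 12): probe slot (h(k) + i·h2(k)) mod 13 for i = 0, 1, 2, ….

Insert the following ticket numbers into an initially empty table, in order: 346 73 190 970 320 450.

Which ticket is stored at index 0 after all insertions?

346 hashes to 6; slot 6 is free -> place at 6.
73 hashes to 6, h2=2; 6 taken -> place at 8.
190 hashes to 6, h2=11; 6 taken -> place at 4.
970 hashes to 6, h2=11; 6,4 taken -> place at 2.
320 hashes to 6, h2=9; 6,2 taken -> place at 11.
450 hashes to 6, h2=7; 6 taken -> place at 0.
Table: [450, -, 970, -, 190, -, 346, -, 73, -, -, 320, -]

450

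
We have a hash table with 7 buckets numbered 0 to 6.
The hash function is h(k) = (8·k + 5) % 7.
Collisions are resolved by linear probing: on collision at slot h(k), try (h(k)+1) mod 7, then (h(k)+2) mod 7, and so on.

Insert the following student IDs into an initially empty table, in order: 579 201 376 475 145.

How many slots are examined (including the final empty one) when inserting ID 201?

Insert 579: h=3, slot 3 empty → index 3.
Insert 201: h=3, slot 3 occupied → index 4.
Insert 376: h=3, slots 3,4 occupied → index 5.
Insert 475: h=4, slots 4,5 occupied → index 6.
Insert 145: h=3, slots 3,4,5,6 occupied → index 0.
Table: [145, ., ., 579, 201, 376, 475]

2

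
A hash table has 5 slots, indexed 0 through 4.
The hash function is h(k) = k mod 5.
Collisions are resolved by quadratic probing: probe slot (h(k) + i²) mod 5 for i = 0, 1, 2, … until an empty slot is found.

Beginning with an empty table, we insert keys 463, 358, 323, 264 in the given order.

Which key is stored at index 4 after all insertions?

463: h=3 → slot 3
358: h=3, probe 3,4 → slot 4
323: h=3, probe 3,4,2 → slot 2
264: h=4, probe 4,0 → slot 0
Table: [264, -, 323, 463, 358]

358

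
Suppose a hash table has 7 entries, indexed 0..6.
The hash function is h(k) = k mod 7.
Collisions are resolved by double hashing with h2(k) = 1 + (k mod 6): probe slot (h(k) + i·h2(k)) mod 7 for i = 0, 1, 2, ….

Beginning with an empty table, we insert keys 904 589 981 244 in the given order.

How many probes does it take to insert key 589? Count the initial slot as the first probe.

904 hashes to 1; slot 1 is free -> place at 1.
589 hashes to 1, h2=2; 1 taken -> place at 3.
981 hashes to 1, h2=4; 1 taken -> place at 5.
244 hashes to 6; slot 6 is free -> place at 6.
Table: [_, 904, _, 589, _, 981, 244]

2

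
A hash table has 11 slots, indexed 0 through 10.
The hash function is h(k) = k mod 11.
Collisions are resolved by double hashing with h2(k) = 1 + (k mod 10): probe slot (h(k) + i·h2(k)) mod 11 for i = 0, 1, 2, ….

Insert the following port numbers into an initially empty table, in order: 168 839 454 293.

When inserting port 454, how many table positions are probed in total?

168 hashes to 3; slot 3 is free → place at 3.
839 hashes to 3, h2=10; 3 taken → place at 2.
454 hashes to 3, h2=5; 3 taken → place at 8.
293 hashes to 7; slot 7 is free → place at 7.
Table: [_, _, 839, 168, _, _, _, 293, 454, _, _]

2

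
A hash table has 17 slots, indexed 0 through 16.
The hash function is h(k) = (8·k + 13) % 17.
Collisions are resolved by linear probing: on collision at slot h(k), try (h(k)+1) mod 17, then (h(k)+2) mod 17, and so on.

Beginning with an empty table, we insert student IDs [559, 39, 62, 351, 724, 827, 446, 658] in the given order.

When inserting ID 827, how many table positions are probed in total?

559 hashes to 14; slot 14 is free => place at 14.
39 hashes to 2; slot 2 is free => place at 2.
62 hashes to 16; slot 16 is free => place at 16.
351 hashes to 16; 16 taken => place at 0.
724 hashes to 8; slot 8 is free => place at 8.
827 hashes to 16; 16,0 taken => place at 1.
446 hashes to 11; slot 11 is free => place at 11.
658 hashes to 7; slot 7 is free => place at 7.
Table: [351, 827, 39, ∅, ∅, ∅, ∅, 658, 724, ∅, ∅, 446, ∅, ∅, 559, ∅, 62]

3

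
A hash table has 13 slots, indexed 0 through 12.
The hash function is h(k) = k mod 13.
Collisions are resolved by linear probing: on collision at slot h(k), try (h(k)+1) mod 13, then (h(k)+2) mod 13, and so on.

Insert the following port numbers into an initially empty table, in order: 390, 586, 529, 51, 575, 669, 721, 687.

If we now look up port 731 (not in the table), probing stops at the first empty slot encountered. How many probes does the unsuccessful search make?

390 hashes to 0; slot 0 is free => place at 0.
586 hashes to 1; slot 1 is free => place at 1.
529 hashes to 9; slot 9 is free => place at 9.
51 hashes to 12; slot 12 is free => place at 12.
575 hashes to 3; slot 3 is free => place at 3.
669 hashes to 6; slot 6 is free => place at 6.
721 hashes to 6; 6 taken => place at 7.
687 hashes to 11; slot 11 is free => place at 11.
Table: [390, 586, ., 575, ., ., 669, 721, ., 529, ., 687, 51]
Lookup 731: h=3, probe 3,4 → slot 4 empty, not found.

2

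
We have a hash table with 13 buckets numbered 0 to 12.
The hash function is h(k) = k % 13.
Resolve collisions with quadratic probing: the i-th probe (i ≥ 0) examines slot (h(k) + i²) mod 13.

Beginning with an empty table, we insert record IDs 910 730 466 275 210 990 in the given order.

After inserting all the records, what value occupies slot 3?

275

910 hashes to 0; slot 0 is free => place at 0.
730 hashes to 2; slot 2 is free => place at 2.
466 hashes to 11; slot 11 is free => place at 11.
275 hashes to 2; 2 taken => place at 3.
210 hashes to 2; 2,3 taken => place at 6.
990 hashes to 2; 2,3,6,11 taken => place at 5.
Table: [910, —, 730, 275, —, 990, 210, —, —, —, —, 466, —]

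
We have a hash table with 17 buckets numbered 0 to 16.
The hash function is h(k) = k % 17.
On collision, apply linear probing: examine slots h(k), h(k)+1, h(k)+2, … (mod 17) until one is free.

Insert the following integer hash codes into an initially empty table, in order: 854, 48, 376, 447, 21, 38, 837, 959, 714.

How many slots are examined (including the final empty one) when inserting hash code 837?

5

Insert 854: h=4, slot 4 empty => index 4.
Insert 48: h=14, slot 14 empty => index 14.
Insert 376: h=2, slot 2 empty => index 2.
Insert 447: h=5, slot 5 empty => index 5.
Insert 21: h=4, slots 4,5 occupied => index 6.
Insert 38: h=4, slots 4,5,6 occupied => index 7.
Insert 837: h=4, slots 4,5,6,7 occupied => index 8.
Insert 959: h=7, slots 7,8 occupied => index 9.
Insert 714: h=0, slot 0 empty => index 0.
Table: [714, —, 376, —, 854, 447, 21, 38, 837, 959, —, —, —, —, 48, —, —]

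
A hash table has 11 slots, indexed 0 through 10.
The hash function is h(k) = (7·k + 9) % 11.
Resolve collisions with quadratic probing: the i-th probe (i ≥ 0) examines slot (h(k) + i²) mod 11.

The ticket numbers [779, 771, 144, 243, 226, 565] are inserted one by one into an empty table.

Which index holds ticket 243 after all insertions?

779 hashes to 6; slot 6 is free -> place at 6.
771 hashes to 5; slot 5 is free -> place at 5.
144 hashes to 5; 5,6 taken -> place at 9.
243 hashes to 5; 5,6,9 taken -> place at 3.
226 hashes to 7; slot 7 is free -> place at 7.
565 hashes to 4; slot 4 is free -> place at 4.
Table: [_, _, _, 243, 565, 771, 779, 226, _, 144, _]

3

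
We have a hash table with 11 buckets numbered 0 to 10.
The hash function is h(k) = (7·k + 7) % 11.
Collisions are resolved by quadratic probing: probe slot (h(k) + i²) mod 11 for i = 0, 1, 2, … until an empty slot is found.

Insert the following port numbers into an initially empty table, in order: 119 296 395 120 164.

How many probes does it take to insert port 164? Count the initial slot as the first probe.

119 hashes to 4; slot 4 is free => place at 4.
296 hashes to 0; slot 0 is free => place at 0.
395 hashes to 0; 0 taken => place at 1.
120 hashes to 0; 0,1,4 taken => place at 9.
164 hashes to 0; 0,1,4,9 taken => place at 5.
Table: [296, 395, ., ., 119, 164, ., ., ., 120, .]

5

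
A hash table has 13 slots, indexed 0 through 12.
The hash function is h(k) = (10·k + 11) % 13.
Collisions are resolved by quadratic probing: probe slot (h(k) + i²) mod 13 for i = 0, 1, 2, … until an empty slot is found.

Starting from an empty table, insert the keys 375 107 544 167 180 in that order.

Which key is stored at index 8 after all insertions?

167

375: h=4 => slot 4
107: h=2 => slot 2
544: h=4, probe 4,5 => slot 5
167: h=4, probe 4,5,8 => slot 8
180: h=4, probe 4,5,8,0 => slot 0
Table: [180, ∅, 107, ∅, 375, 544, ∅, ∅, 167, ∅, ∅, ∅, ∅]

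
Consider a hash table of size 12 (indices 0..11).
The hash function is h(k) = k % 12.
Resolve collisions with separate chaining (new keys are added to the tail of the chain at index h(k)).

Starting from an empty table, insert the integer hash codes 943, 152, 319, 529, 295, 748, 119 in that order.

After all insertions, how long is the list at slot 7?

3

Insert 943: h=7, bucket 7 empty → new chain.
Insert 152: h=8, bucket 8 empty → new chain.
Insert 319: h=7, bucket 7 nonempty → append to chain.
Insert 529: h=1, bucket 1 empty → new chain.
Insert 295: h=7, bucket 7 nonempty → append to chain.
Insert 748: h=4, bucket 4 empty → new chain.
Insert 119: h=11, bucket 11 empty → new chain.
Final buckets:
0: _
1: 529
2: _
3: _
4: 748
5: _
6: _
7: 943 -> 319 -> 295
8: 152
9: _
10: _
11: 119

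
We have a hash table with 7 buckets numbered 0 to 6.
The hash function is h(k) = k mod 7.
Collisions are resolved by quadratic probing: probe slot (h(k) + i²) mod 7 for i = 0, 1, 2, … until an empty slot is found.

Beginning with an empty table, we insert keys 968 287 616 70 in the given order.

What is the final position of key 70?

Insert 968: h=2, slot 2 empty -> index 2.
Insert 287: h=0, slot 0 empty -> index 0.
Insert 616: h=0, slot 0 occupied -> index 1.
Insert 70: h=0, slots 0,1 occupied -> index 4.
Table: [287, 616, 968, ∅, 70, ∅, ∅]

4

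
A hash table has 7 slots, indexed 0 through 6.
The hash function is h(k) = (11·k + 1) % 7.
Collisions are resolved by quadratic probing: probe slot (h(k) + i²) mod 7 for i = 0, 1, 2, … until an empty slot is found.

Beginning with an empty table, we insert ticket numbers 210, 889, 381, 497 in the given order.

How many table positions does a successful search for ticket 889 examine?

2

Insert 210: h=1, slot 1 empty => index 1.
Insert 889: h=1, slot 1 occupied => index 2.
Insert 381: h=6, slot 6 empty => index 6.
Insert 497: h=1, slots 1,2 occupied => index 5.
Table: [., 210, 889, ., ., 497, 381]
Lookup 889: h=1, probe 1,2 → found at 2.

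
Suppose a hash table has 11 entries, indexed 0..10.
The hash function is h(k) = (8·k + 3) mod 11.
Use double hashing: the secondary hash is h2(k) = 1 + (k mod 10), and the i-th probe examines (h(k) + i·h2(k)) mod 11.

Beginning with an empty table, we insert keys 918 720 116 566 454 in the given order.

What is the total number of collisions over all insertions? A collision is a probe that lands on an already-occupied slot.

2

918 hashes to 10; slot 10 is free => place at 10.
720 hashes to 10, h2=1; 10 taken => place at 0.
116 hashes to 7; slot 7 is free => place at 7.
566 hashes to 10, h2=7; 10 taken => place at 6.
454 hashes to 5; slot 5 is free => place at 5.
Table: [720, ., ., ., ., 454, 566, 116, ., ., 918]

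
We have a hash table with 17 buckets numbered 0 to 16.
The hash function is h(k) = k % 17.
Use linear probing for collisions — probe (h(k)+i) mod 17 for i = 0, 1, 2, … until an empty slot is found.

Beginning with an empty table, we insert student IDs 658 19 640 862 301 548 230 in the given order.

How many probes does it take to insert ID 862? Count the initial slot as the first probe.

2

658: h=12 → slot 12
19: h=2 → slot 2
640: h=11 → slot 11
862: h=12, probe 12,13 → slot 13
301: h=12, probe 12,13,14 → slot 14
548: h=4 → slot 4
230: h=9 → slot 9
Table: [_, _, 19, _, 548, _, _, _, _, 230, _, 640, 658, 862, 301, _, _]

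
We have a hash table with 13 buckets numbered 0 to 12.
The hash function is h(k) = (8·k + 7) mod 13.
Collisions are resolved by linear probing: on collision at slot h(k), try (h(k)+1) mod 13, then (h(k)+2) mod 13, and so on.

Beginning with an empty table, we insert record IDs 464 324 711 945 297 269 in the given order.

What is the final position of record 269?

464: h=1 => slot 1
324: h=12 => slot 12
711: h=1, probe 1,2 => slot 2
945: h=1, probe 1,2,3 => slot 3
297: h=4 => slot 4
269: h=1, probe 1,2,3,4,5 => slot 5
Table: [_, 464, 711, 945, 297, 269, _, _, _, _, _, _, 324]

5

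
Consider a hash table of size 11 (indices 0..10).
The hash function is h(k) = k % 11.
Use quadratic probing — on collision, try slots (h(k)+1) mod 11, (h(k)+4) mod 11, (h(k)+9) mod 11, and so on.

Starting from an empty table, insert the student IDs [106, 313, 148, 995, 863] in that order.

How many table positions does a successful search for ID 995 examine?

3

Insert 106: h=7, slot 7 empty => index 7.
Insert 313: h=5, slot 5 empty => index 5.
Insert 148: h=5, slot 5 occupied => index 6.
Insert 995: h=5, slots 5,6 occupied => index 9.
Insert 863: h=5, slots 5,6,9 occupied => index 3.
Table: [-, -, -, 863, -, 313, 148, 106, -, 995, -]
Lookup 995: h=5, probe 5,6,9 → found at 9.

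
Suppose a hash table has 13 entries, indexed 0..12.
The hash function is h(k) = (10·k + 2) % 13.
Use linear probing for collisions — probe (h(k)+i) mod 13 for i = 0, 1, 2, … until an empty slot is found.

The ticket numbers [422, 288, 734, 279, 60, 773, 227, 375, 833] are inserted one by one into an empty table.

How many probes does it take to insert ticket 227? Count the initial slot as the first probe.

5

422 hashes to 10; slot 10 is free => place at 10.
288 hashes to 9; slot 9 is free => place at 9.
734 hashes to 10; 10 taken => place at 11.
279 hashes to 10; 10,11 taken => place at 12.
60 hashes to 4; slot 4 is free => place at 4.
773 hashes to 10; 10,11,12 taken => place at 0.
227 hashes to 10; 10,11,12,0 taken => place at 1.
375 hashes to 8; slot 8 is free => place at 8.
833 hashes to 12; 12,0,1 taken => place at 2.
Table: [773, 227, 833, -, 60, -, -, -, 375, 288, 422, 734, 279]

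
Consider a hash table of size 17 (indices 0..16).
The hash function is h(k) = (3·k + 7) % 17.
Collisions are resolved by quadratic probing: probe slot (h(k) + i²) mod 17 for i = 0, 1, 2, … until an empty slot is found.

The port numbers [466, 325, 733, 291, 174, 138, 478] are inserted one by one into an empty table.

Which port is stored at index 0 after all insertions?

291

466: h=11 → slot 11
325: h=13 → slot 13
733: h=13, probe 13,14 → slot 14
291: h=13, probe 13,14,0 → slot 0
174: h=2 → slot 2
138: h=13, probe 13,14,0,5 → slot 5
478: h=13, probe 13,14,0,5,12 → slot 12
Table: [291, —, 174, —, —, 138, —, —, —, —, —, 466, 478, 325, 733, —, —]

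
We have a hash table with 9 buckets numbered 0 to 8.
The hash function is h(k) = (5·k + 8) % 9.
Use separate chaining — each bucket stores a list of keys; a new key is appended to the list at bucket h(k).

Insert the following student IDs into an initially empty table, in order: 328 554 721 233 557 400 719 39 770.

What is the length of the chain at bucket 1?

Insert 328: h=1, bucket 1 empty -> new chain.
Insert 554: h=6, bucket 6 empty -> new chain.
Insert 721: h=4, bucket 4 empty -> new chain.
Insert 233: h=3, bucket 3 empty -> new chain.
Insert 557: h=3, bucket 3 nonempty -> append to chain.
Insert 400: h=1, bucket 1 nonempty -> append to chain.
Insert 719: h=3, bucket 3 nonempty -> append to chain.
Insert 39: h=5, bucket 5 empty -> new chain.
Insert 770: h=6, bucket 6 nonempty -> append to chain.
Final buckets:
0: .
1: 328 -> 400
2: .
3: 233 -> 557 -> 719
4: 721
5: 39
6: 554 -> 770
7: .
8: .

2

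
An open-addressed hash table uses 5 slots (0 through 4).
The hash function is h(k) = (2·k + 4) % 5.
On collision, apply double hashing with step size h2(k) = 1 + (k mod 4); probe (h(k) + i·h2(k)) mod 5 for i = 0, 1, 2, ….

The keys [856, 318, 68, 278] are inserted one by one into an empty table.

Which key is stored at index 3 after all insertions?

278

Insert 856: h=1, slot 1 empty → index 1.
Insert 318: h=0, slot 0 empty → index 0.
Insert 68: h=0, h2=1, slots 0,1 occupied → index 2.
Insert 278: h=0, h2=3, slot 0 occupied → index 3.
Table: [318, 856, 68, 278, ∅]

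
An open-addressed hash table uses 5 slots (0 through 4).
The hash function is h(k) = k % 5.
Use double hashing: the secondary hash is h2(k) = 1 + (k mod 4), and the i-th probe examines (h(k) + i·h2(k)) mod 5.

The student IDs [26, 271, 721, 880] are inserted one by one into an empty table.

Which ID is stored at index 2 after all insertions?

26 hashes to 1; slot 1 is free -> place at 1.
271 hashes to 1, h2=4; 1 taken -> place at 0.
721 hashes to 1, h2=2; 1 taken -> place at 3.
880 hashes to 0, h2=1; 0,1 taken -> place at 2.
Table: [271, 26, 880, 721, -]

880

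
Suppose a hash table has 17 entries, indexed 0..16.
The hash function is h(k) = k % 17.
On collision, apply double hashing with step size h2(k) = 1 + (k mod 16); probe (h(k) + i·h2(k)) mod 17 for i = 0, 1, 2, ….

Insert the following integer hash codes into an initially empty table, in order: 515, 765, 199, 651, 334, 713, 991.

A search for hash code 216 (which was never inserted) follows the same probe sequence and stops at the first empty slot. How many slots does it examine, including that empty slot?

Insert 515: h=5, slot 5 empty → index 5.
Insert 765: h=0, slot 0 empty → index 0.
Insert 199: h=12, slot 12 empty → index 12.
Insert 651: h=5, h2=12, slots 5,0,12 occupied → index 7.
Insert 334: h=11, slot 11 empty → index 11.
Insert 713: h=16, slot 16 empty → index 16.
Insert 991: h=5, h2=16, slot 5 occupied → index 4.
Table: [765, —, —, —, 991, 515, —, 651, —, —, —, 334, 199, —, —, —, 713]
Lookup 216: h=12, h2=9, probe 12,4,13 → slot 13 empty, not found.

3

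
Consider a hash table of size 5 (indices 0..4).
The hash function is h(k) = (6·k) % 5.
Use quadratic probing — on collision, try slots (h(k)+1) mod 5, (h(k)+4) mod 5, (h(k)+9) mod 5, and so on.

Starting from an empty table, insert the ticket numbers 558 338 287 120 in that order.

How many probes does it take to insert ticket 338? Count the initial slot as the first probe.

Insert 558: h=3, slot 3 empty -> index 3.
Insert 338: h=3, slot 3 occupied -> index 4.
Insert 287: h=2, slot 2 empty -> index 2.
Insert 120: h=0, slot 0 empty -> index 0.
Table: [120, —, 287, 558, 338]

2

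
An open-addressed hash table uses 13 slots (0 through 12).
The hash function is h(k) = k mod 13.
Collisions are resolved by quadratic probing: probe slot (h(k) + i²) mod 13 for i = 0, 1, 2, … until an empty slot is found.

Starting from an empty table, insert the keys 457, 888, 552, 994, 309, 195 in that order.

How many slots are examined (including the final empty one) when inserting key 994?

2

457 hashes to 2; slot 2 is free → place at 2.
888 hashes to 4; slot 4 is free → place at 4.
552 hashes to 6; slot 6 is free → place at 6.
994 hashes to 6; 6 taken → place at 7.
309 hashes to 10; slot 10 is free → place at 10.
195 hashes to 0; slot 0 is free → place at 0.
Table: [195, -, 457, -, 888, -, 552, 994, -, -, 309, -, -]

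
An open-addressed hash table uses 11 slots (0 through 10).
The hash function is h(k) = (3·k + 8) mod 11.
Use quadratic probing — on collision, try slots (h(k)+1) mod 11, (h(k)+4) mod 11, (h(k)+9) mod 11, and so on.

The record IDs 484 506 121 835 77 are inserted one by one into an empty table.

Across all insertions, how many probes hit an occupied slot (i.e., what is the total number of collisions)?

484 hashes to 8; slot 8 is free => place at 8.
506 hashes to 8; 8 taken => place at 9.
121 hashes to 8; 8,9 taken => place at 1.
835 hashes to 5; slot 5 is free => place at 5.
77 hashes to 8; 8,9,1 taken => place at 6.
Table: [—, 121, —, —, —, 835, 77, —, 484, 506, —]

6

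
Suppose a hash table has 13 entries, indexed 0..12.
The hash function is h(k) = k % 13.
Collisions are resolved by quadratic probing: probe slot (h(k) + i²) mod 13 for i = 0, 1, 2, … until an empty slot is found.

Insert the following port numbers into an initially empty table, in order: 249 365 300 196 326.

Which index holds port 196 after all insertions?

249 hashes to 2; slot 2 is free → place at 2.
365 hashes to 1; slot 1 is free → place at 1.
300 hashes to 1; 1,2 taken → place at 5.
196 hashes to 1; 1,2,5 taken → place at 10.
326 hashes to 1; 1,2,5,10 taken → place at 4.
Table: [∅, 365, 249, ∅, 326, 300, ∅, ∅, ∅, ∅, 196, ∅, ∅]

10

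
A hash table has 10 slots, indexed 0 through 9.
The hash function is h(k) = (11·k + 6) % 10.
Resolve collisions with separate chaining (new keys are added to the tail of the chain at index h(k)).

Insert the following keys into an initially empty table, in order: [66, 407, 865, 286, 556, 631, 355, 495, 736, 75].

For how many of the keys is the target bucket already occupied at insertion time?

Insert 66: h=2, bucket 2 empty -> new chain.
Insert 407: h=3, bucket 3 empty -> new chain.
Insert 865: h=1, bucket 1 empty -> new chain.
Insert 286: h=2, bucket 2 nonempty -> append to chain.
Insert 556: h=2, bucket 2 nonempty -> append to chain.
Insert 631: h=7, bucket 7 empty -> new chain.
Insert 355: h=1, bucket 1 nonempty -> append to chain.
Insert 495: h=1, bucket 1 nonempty -> append to chain.
Insert 736: h=2, bucket 2 nonempty -> append to chain.
Insert 75: h=1, bucket 1 nonempty -> append to chain.
Final buckets:
0: —
1: 865 -> 355 -> 495 -> 75
2: 66 -> 286 -> 556 -> 736
3: 407
4: —
5: —
6: —
7: 631
8: —
9: —

6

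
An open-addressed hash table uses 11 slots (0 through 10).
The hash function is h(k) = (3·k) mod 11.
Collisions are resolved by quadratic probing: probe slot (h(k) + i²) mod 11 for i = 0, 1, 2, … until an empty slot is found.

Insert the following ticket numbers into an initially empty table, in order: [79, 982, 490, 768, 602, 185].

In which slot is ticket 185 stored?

Insert 79: h=6, slot 6 empty -> index 6.
Insert 982: h=9, slot 9 empty -> index 9.
Insert 490: h=7, slot 7 empty -> index 7.
Insert 768: h=5, slot 5 empty -> index 5.
Insert 602: h=2, slot 2 empty -> index 2.
Insert 185: h=5, slots 5,6,9 occupied -> index 3.
Table: [∅, ∅, 602, 185, ∅, 768, 79, 490, ∅, 982, ∅]

3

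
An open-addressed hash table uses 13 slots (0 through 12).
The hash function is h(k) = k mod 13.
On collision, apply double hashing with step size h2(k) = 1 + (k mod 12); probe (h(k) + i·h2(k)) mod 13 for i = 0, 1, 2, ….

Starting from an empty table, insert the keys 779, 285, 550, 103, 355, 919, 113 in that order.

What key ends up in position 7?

103

779 hashes to 12; slot 12 is free => place at 12.
285 hashes to 12, h2=10; 12 taken => place at 9.
550 hashes to 4; slot 4 is free => place at 4.
103 hashes to 12, h2=8; 12 taken => place at 7.
355 hashes to 4, h2=8; 4,12,7 taken => place at 2.
919 hashes to 9, h2=8; 9,4,12,7,2 taken => place at 10.
113 hashes to 9, h2=6; 9,2 taken => place at 8.
Table: [., ., 355, ., 550, ., ., 103, 113, 285, 919, ., 779]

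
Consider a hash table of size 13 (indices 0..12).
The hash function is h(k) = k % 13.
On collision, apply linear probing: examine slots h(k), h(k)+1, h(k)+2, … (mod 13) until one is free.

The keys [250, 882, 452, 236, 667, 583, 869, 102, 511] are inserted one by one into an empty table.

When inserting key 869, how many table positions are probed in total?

3

250: h=3 => slot 3
882: h=11 => slot 11
452: h=10 => slot 10
236: h=2 => slot 2
667: h=4 => slot 4
583: h=11, probe 11,12 => slot 12
869: h=11, probe 11,12,0 => slot 0
102: h=11, probe 11,12,0,1 => slot 1
511: h=4, probe 4,5 => slot 5
Table: [869, 102, 236, 250, 667, 511, -, -, -, -, 452, 882, 583]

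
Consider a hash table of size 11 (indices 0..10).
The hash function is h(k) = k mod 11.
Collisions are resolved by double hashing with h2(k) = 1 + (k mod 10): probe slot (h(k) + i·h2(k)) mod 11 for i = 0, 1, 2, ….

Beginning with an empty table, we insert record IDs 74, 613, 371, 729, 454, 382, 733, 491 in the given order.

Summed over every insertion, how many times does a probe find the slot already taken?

6

74: h=8 -> slot 8
613: h=8, h2=4, probe 8,1 -> slot 1
371: h=8, h2=2, probe 8,10 -> slot 10
729: h=3 -> slot 3
454: h=3, h2=5, probe 3,8,2 -> slot 2
382: h=8, h2=3, probe 8,0 -> slot 0
733: h=7 -> slot 7
491: h=7, h2=2, probe 7,9 -> slot 9
Table: [382, 613, 454, 729, ., ., ., 733, 74, 491, 371]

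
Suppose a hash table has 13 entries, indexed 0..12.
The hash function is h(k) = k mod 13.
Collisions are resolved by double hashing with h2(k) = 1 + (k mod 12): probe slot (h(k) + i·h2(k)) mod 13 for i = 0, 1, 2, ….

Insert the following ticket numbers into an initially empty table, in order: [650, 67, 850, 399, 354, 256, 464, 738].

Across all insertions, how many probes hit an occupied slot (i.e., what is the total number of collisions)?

650: h=0 => slot 0
67: h=2 => slot 2
850: h=5 => slot 5
399: h=9 => slot 9
354: h=3 => slot 3
256: h=9, h2=5, probe 9,1 => slot 1
464: h=9, h2=9, probe 9,5,1,10 => slot 10
738: h=10, h2=7, probe 10,4 => slot 4
Table: [650, 256, 67, 354, 738, 850, ., ., ., 399, 464, ., .]

5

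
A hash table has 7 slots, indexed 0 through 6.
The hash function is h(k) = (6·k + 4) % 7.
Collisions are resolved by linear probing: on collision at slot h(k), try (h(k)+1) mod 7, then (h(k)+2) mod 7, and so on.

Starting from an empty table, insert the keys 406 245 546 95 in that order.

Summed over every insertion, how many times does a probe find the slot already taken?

Insert 406: h=4, slot 4 empty -> index 4.
Insert 245: h=4, slot 4 occupied -> index 5.
Insert 546: h=4, slots 4,5 occupied -> index 6.
Insert 95: h=0, slot 0 empty -> index 0.
Table: [95, _, _, _, 406, 245, 546]

3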